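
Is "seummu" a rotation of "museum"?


Word: "museum", Candidate: "seummu"
Method: check if candidate is substring of word+word
"museummuseum" contains "seummu"? Yes
Is rotation = Yes


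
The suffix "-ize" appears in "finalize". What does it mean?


Suffix: -ize
Example: finalize (final + -ize)
Meaning = to make


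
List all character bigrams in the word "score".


Word: "score" (length 5)
Number of bigrams = 5 - 2 + 1 = 4
  Position 0: "sc"
  Position 1: "co"
  Position 2: "or"
  Position 3: "re"
Bigrams = "sc", "co", "or", "re"


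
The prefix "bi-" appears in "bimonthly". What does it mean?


Prefix: bi-
Example: bimonthly = bi- + monthly
Meaning = two


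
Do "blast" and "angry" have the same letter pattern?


Pattern of "blast": [0, 1, 2, 3, 4]
Pattern of "angry": [0, 1, 2, 3, 4]
Patterns match
Same pattern = Yes


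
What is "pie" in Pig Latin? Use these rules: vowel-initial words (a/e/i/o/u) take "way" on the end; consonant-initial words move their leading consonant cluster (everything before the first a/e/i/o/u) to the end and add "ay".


Word: "pie"
Starts with consonant(s) → move to end, add 'ay'
Consonant cluster: "p"
Pig Latin = "iepay"


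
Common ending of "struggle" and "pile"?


Word 1: "struggle"
Word 2: "pile"
Comparing from end:
  Pos -1: 'e' == 'e'
  Pos -2: 'l' == 'l'
  Pos -3: 'g' != 'i' (stop)
LCS = "le" (length 2)


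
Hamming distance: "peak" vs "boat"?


Comparing character by character (same length = 4):
  Pos 0: 'p' vs 'b' !=
  Pos 1: 'e' vs 'o' !=
  Pos 2: 'a' vs 'a' =
  Pos 3: 'k' vs 't' !=
Hamming distance = 3


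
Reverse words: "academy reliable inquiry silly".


Original: "academy reliable inquiry silly"
Words (1..n): academy | reliable | inquiry | silly
Reversed (n..1): silly | inquiry | reliable | academy
Result = "silly inquiry reliable academy"


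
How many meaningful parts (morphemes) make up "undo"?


Word: "undo"
Morphemes: un- + do
Each morpheme carries meaning
= 2 morphemes


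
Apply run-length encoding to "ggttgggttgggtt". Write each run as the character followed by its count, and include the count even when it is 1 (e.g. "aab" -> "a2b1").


String: "ggttgggttgggtt"
Scanning for consecutive runs:
  'g' x 2
  't' x 2
  'g' x 3
  't' x 2
  'g' x 3
  't' x 2
RLE = "g2t2g3t2g3t2"


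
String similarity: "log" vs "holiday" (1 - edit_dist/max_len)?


Word 1: "log" (length 3)
Word 2: "holiday" (length 7)
One optimal edit sequence:
  1. insert 'h'  (+1)
  2. insert 'o'  (+1)
  3. keep 'l'
  4. insert 'i'  (+1)
  5. insert 'd'  (+1)
  6. substitute 'o' -> 'a'  (+1)
  7. substitute 'g' -> 'y'  (+1)
Edit distance = 6
Max length = max(3, 7) = 7
Similarity = 1 - 6/7
= 0.1429


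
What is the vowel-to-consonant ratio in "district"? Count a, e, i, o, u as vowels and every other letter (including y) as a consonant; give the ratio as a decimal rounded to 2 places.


Word: "district"
Vowels (a,e,i,o,u): 2
Consonants: 6
Ratio = 2/6
= 0.33


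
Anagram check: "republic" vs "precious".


Word 1: "republic" → sorted: bceilpru
Word 2: "precious" → sorted: ceioprsu
Same letters? bceilpru != ceioprsu
Anagram = No


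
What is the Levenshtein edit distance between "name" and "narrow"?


Word 1: "name" (length 4)
Word 2: "narrow" (length 6)
One optimal edit sequence (insert/delete/substitute each cost 1):
  1. keep 'n'
  2. keep 'a'
  3. insert 'r'  (+1)
  4. insert 'r'  (+1)
  5. substitute 'm' -> 'o'  (+1)
  6. substitute 'e' -> 'w'  (+1)
Total edit operations: 4
Edit distance = 4


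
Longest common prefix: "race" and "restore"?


Word 1: "race"
Word 2: "restore"
Comparing from start:
  Pos 0: 'r' == 'r'
  Pos 1: 'a' != 'e' (stop)
LCP = "r" (length 1)


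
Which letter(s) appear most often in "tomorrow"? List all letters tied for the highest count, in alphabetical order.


Word: "tomorrow"
Letter counts:
  'm': 1
  'o': 3
  'r': 2
  't': 1
  'w': 1
Maximum count = 3
Most frequent = 'o' (3 times each)


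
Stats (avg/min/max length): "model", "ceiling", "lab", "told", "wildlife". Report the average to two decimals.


Lengths: "model"=5, "ceiling"=7, "lab"=3, "told"=4, "wildlife"=8
Sum = 27, Count = 5
Average = 27/5 = 5.40
= avg=5.40, min=3, max=8


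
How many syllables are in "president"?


Word: "president"
Syllable breakdown: pres-i-dent
Counting: 3 parts
= 3 syllables


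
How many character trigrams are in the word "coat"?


Word: "coat" (length 4)
Number of 3-grams = length - 3 + 1 = 4 - 3 + 1
= 2


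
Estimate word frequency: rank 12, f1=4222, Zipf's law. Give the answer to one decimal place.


Zipf's law: f(r) = f(1) / r
f(1) = 4222
f(12) = 4222 / 12
= 351.8 occurrences


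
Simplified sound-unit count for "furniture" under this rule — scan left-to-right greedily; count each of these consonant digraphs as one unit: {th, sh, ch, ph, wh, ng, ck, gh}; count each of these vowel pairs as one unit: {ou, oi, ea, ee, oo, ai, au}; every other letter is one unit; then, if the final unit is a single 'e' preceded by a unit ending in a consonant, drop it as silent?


Word: "furniture" (9 letters)
Left-to-right scan:
  (1) 'f' (letter)
  (2) 'u' (letter)
  (3) 'r' (letter)
  (4) 'n' (letter)
  (5) 'i' (letter)
  (6) 't' (letter)
  (7) 'u' (letter)
  (8) 'r' (letter)
  (9) 'e' (letter)
Units from scan: 9
Final unit is 'e' after a consonant -> drop as silent (-1)
Sound units = 8 units


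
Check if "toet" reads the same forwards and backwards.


Word: "toet"
Reversed: "teot"
Forward == Backward? toet != teot
Palindrome = No


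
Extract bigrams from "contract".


Word: "contract" (length 8)
Number of bigrams = 8 - 2 + 1 = 7
  Position 0: "co"
  Position 1: "on"
  Position 2: "nt"
  Position 3: "tr"
  Position 4: "ra"
  Position 5: "ac"
  Position 6: "ct"
Bigrams = "co", "on", "nt", "tr", "ra", "ac", "ct"


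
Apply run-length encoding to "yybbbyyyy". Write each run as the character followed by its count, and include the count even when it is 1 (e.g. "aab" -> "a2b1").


String: "yybbbyyyy"
Scanning for consecutive runs:
  'y' x 2
  'b' x 3
  'y' x 4
RLE = "y2b3y4"


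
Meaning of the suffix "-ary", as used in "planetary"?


Suffix: -ary
As in: planetary -> planet + -ary
Meaning = relating to


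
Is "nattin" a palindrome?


Word: "nattin"
Reversed: "nittan"
Forward == Backward? nattin != nittan
Palindrome = No


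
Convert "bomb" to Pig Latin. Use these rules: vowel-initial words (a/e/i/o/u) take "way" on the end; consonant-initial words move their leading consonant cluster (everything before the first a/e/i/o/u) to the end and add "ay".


Word: "bomb"
Starts with consonant(s) → move to end, add 'ay'
Consonant cluster: "b"
Pig Latin = "ombbay"


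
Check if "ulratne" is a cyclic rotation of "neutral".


Word: "neutral", Candidate: "ulratne"
Method: check if candidate is substring of word+word
"neutralneutral" contains "ulratne"? No
Is rotation = No


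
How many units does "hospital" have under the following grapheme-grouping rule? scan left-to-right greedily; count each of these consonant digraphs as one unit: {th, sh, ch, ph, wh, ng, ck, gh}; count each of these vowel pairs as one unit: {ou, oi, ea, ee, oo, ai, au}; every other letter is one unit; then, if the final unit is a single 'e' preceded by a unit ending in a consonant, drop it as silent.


Word: "hospital" (8 letters)
Left-to-right scan:
  1. 'h' (letter)
  2. 'o' (letter)
  3. 's' (letter)
  4. 'p' (letter)
  5. 'i' (letter)
  6. 't' (letter)
  7. 'a' (letter)
  8. 'l' (letter)
Units from scan: 8
Sound units = 8 units


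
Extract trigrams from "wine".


Word: "wine" (length 4)
Number of trigrams = 4 - 3 + 1 = 2
  Position 0: "win"
  Position 1: "ine"
Trigrams = "win", "ine"


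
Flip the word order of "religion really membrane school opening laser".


Original: "religion really membrane school opening laser"
Words (1..n): religion | really | membrane | school | opening | laser
Reversed (n..1): laser | opening | school | membrane | really | religion
Result = "laser opening school membrane really religion"


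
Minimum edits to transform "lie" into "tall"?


Word 1: "lie" (length 3)
Word 2: "tall" (length 4)
One optimal edit sequence (insert/delete/substitute each cost 1):
  1. insert 't'  (+1)
  2. substitute 'l' -> 'a'  (+1)
  3. substitute 'i' -> 'l'  (+1)
  4. substitute 'e' -> 'l'  (+1)
Total edit operations: 4
Edit distance = 4


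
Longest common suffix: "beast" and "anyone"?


Word 1: "beast"
Word 2: "anyone"
Comparing from end:
  Pos -1: 't' != 'e' (stop)
LCS = "" (length 0)


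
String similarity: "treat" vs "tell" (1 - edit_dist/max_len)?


Word 1: "treat" (length 5)
Word 2: "tell" (length 4)
One optimal edit sequence:
  1. keep 't'
  2. delete 'r'  (+1)
  3. keep 'e'
  4. substitute 'a' -> 'l'  (+1)
  5. substitute 't' -> 'l'  (+1)
Edit distance = 3
Max length = max(5, 4) = 5
Similarity = 1 - 3/5
= 0.4000


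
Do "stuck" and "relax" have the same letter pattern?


Pattern of "stuck": [0, 1, 2, 3, 4]
Pattern of "relax": [0, 1, 2, 3, 4]
Patterns match
Same pattern = Yes


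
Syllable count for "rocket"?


Word: "rocket"
Syllable breakdown: rock-et
Counting: 2 parts
= 2 syllables


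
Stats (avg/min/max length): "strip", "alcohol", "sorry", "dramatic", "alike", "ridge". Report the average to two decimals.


Lengths: "strip"=5, "alcohol"=7, "sorry"=5, "dramatic"=8, "alike"=5, "ridge"=5
Sum = 35, Count = 6
Average = 35/6 = 5.83
= avg=5.83, min=5, max=8


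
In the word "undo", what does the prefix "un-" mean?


Prefix: un-
Example: undo (un- + do)
Meaning = not / reverse


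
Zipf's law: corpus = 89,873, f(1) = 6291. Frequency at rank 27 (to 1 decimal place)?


Zipf's law: f(r) = f(1) / r
f(1) = 6291
f(27) = 6291 / 27
= 233.0 occurrences


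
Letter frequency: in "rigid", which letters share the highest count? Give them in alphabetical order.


Word: "rigid"
Letter counts:
  'd': 1
  'g': 1
  'i': 2
  'r': 1
Maximum count = 2
Most frequent = 'i' (2 times each)


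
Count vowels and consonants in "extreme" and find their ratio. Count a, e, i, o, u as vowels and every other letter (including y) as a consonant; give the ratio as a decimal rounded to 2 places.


Word: "extreme"
Vowels (a,e,i,o,u): 3
Consonants: 4
Ratio = 3/4
= 0.75


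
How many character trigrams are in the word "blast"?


Word: "blast" (length 5)
Number of 3-grams = length - 3 + 1 = 5 - 3 + 1
= 3


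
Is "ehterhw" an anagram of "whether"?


Word 1: "whether" → sorted: eehhrtw
Word 2: "ehterhw" → sorted: eehhrtw
Same letters? eehhrtw == eehhrtw
Anagram = Yes


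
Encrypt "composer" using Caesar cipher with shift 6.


Word: "composer"
Shift: 6
Each letter → (letter + shift) mod 26:
  'c' (2) + 6 = 8 → 'i'
  'o' (14) + 6 = 20 → 'u'
  'm' (12) + 6 = 18 → 's'
  'p' (15) + 6 = 21 → 'v'
  'o' (14) + 6 = 20 → 'u'
  's' (18) + 6 = 24 → 'y'
  'e' (4) + 6 = 10 → 'k'
  'r' (17) + 6 = 23 → 'x'
Result = "iusvuykx"


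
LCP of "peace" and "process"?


Word 1: "peace"
Word 2: "process"
Comparing from start:
  Pos 0: 'p' == 'p'
  Pos 1: 'e' != 'r' (stop)
LCP = "p" (length 1)


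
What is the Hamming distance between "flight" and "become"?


Comparing character by character (same length = 6):
  Pos 0: 'f' vs 'b' !=
  Pos 1: 'l' vs 'e' !=
  Pos 2: 'i' vs 'c' !=
  Pos 3: 'g' vs 'o' !=
  Pos 4: 'h' vs 'm' !=
  Pos 5: 't' vs 'e' !=
Hamming distance = 6


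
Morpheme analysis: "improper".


Word: "improper"
Morphemes: im- | proper
Each morpheme carries meaning
= 2 morphemes


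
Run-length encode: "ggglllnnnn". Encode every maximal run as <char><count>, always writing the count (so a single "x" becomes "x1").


String: "ggglllnnnn"
Scanning for consecutive runs:
  'g' x 3
  'l' x 3
  'n' x 4
RLE = "g3l3n4"


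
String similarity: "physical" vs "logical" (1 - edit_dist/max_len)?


Word 1: "physical" (length 8)
Word 2: "logical" (length 7)
One optimal edit sequence:
  1. delete 'p'  (+1)
  2. substitute 'h' -> 'l'  (+1)
  3. substitute 'y' -> 'o'  (+1)
  4. substitute 's' -> 'g'  (+1)
  5. keep 'i'
  6. keep 'c'
  7. keep 'a'
  8. keep 'l'
Edit distance = 4
Max length = max(8, 7) = 8
Similarity = 1 - 4/8
= 0.5000


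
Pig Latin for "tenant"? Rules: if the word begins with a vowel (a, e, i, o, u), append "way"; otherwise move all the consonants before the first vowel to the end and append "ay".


Word: "tenant"
Starts with consonant(s) → move to end, add 'ay'
Consonant cluster: "t"
Pig Latin = "enanttay"


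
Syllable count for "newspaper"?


Word: "newspaper"
Syllable breakdown: news · pa · per
Counting: 3 parts
= 3 syllables


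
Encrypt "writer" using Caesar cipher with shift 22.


Word: "writer"
Shift: 22
Each letter → (letter + shift) mod 26:
  'w' (22) + 22 = 18 → 's'
  'r' (17) + 22 = 13 → 'n'
  'i' (8) + 22 = 4 → 'e'
  't' (19) + 22 = 15 → 'p'
  'e' (4) + 22 = 0 → 'a'
  'r' (17) + 22 = 13 → 'n'
Result = "snepan"


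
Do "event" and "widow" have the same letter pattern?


Pattern of "event": [0, 1, 0, 2, 3]
Pattern of "widow": [0, 1, 2, 3, 0]
Patterns do not match
Same pattern = No


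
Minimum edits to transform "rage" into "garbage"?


Word 1: "rage" (length 4)
Word 2: "garbage" (length 7)
One optimal edit sequence (insert/delete/substitute each cost 1):
  1. insert 'g'  (+1)
  2. insert 'a'  (+1)
  3. keep 'r'
  4. insert 'b'  (+1)
  5. keep 'a'
  6. keep 'g'
  7. keep 'e'
Total edit operations: 3
Edit distance = 3


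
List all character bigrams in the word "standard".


Word: "standard" (length 8)
Number of bigrams = 8 - 2 + 1 = 7
  Position 0: "st"
  Position 1: "ta"
  Position 2: "an"
  Position 3: "nd"
  Position 4: "da"
  Position 5: "ar"
  Position 6: "rd"
Bigrams = "st", "ta", "an", "nd", "da", "ar", "rd"


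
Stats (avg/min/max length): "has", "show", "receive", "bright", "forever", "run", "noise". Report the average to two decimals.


Lengths: "has"=3, "show"=4, "receive"=7, "bright"=6, "forever"=7, "run"=3, "noise"=5
Sum = 35, Count = 7
Average = 35/7 = 5.00
= avg=5.00, min=3, max=7


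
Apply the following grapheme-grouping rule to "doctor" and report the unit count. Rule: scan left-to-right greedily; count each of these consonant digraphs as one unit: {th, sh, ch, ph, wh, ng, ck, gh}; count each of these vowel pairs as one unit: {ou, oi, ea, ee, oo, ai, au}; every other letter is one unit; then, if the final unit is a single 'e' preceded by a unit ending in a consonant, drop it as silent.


Word: "doctor" (6 letters)
Left-to-right scan:
  1. 'd' (letter)
  2. 'o' (letter)
  3. 'c' (letter)
  4. 't' (letter)
  5. 'o' (letter)
  6. 'r' (letter)
Units from scan: 6
Sound units = 6 units


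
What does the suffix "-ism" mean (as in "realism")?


Suffix: -ism
As in: realism -> real + -ism
Meaning = belief / practice


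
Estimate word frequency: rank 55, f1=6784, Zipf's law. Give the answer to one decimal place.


Zipf's law: f(r) = f(1) / r
f(1) = 6784
f(55) = 6784 / 55
= 123.3 occurrences


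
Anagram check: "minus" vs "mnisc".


Word 1: "minus" → sorted: imnsu
Word 2: "mnisc" → sorted: cimns
Same letters? imnsu != cimns
Anagram = No


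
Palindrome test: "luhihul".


Word: "luhihul"
Reversed: "luhihul"
Forward == Backward? luhihul == luhihul
Palindrome = Yes


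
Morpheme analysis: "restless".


Word: "restless"
Morphemes: rest + -less
Each morpheme carries meaning
= 2 morphemes


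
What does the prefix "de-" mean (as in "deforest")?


Prefix: de-
As in: deforest -> de- + forest
Meaning = remove / reverse


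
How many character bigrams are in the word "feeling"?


Word: "feeling" (length 7)
Number of 2-grams = length - 2 + 1 = 7 - 2 + 1
= 6


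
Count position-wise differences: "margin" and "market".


Comparing character by character (same length = 6):
  Pos 0: 'm' vs 'm' =
  Pos 1: 'a' vs 'a' =
  Pos 2: 'r' vs 'r' =
  Pos 3: 'g' vs 'k' !=
  Pos 4: 'i' vs 'e' !=
  Pos 5: 'n' vs 't' !=
Hamming distance = 3


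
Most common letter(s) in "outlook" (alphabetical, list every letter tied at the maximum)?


Word: "outlook"
Letter counts:
  'k': 1
  'l': 1
  'o': 3
  't': 1
  'u': 1
Maximum count = 3
Most frequent = 'o' (3 times each)


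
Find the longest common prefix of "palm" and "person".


Word 1: "palm"
Word 2: "person"
Comparing from start:
  Pos 0: 'p' == 'p'
  Pos 1: 'a' != 'e' (stop)
LCP = "p" (length 1)


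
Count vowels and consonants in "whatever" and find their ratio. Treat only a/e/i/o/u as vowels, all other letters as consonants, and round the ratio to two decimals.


Word: "whatever"
Vowels (a,e,i,o,u): 3
Consonants: 5
Ratio = 3/5
= 0.60


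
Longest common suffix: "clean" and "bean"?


Word 1: "clean"
Word 2: "bean"
Comparing from end:
  Pos -1: 'n' == 'n'
  Pos -2: 'a' == 'a'
  Pos -3: 'e' == 'e'
  Pos -4: 'l' != 'b' (stop)
LCS = "ean" (length 3)


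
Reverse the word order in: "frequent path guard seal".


Original: "frequent path guard seal"
Words (1..n): frequent | path | guard | seal
Reversed (n..1): seal | guard | path | frequent
Result = "seal guard path frequent"


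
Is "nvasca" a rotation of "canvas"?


Word: "canvas", Candidate: "nvasca"
Method: check if candidate is substring of word+word
"canvascanvas" contains "nvasca"? Yes
Is rotation = Yes


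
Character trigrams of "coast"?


Word: "coast" (length 5)
Number of trigrams = 5 - 3 + 1 = 3
  Position 0: "coa"
  Position 1: "oas"
  Position 2: "ast"
Trigrams = "coa", "oas", "ast"


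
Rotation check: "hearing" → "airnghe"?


Word: "hearing", Candidate: "airnghe"
Method: check if candidate is substring of word+word
"hearinghearing" contains "airnghe"? No
Is rotation = No


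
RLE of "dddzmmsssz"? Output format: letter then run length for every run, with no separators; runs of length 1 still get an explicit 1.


String: "dddzmmsssz"
Scanning for consecutive runs:
  'd' x 3
  'z' x 1
  'm' x 2
  's' x 3
  'z' x 1
RLE = "d3z1m2s3z1"


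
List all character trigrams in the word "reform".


Word: "reform" (length 6)
Number of trigrams = 6 - 3 + 1 = 4
  Position 0: "ref"
  Position 1: "efo"
  Position 2: "for"
  Position 3: "orm"
Trigrams = "ref", "efo", "for", "orm"


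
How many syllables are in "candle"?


Word: "candle"
Syllable breakdown: can-dle
Counting: 2 parts
= 2 syllables


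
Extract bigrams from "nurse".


Word: "nurse" (length 5)
Number of bigrams = 5 - 2 + 1 = 4
  Position 0: "nu"
  Position 1: "ur"
  Position 2: "rs"
  Position 3: "se"
Bigrams = "nu", "ur", "rs", "se"


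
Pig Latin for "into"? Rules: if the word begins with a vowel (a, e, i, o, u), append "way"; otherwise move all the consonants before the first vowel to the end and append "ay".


Word: "into"
Starts with vowel → add 'way'
Pig Latin = "intoway"


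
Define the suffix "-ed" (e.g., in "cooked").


Suffix: -ed
Example: cooked = cook + -ed
Meaning = past tense


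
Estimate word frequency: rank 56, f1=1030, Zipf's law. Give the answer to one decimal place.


Zipf's law: f(r) = f(1) / r
f(1) = 1030
f(56) = 1030 / 56
= 18.4 occurrences


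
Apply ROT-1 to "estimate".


Word: "estimate"
Shift: 1
Each letter → (letter + shift) mod 26:
  'e' (4) + 1 = 5 → 'f'
  's' (18) + 1 = 19 → 't'
  't' (19) + 1 = 20 → 'u'
  'i' (8) + 1 = 9 → 'j'
  'm' (12) + 1 = 13 → 'n'
  'a' (0) + 1 = 1 → 'b'
  't' (19) + 1 = 20 → 'u'
  'e' (4) + 1 = 5 → 'f'
Result = "ftujnbuf"


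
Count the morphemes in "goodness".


Word: "goodness"
Morphemes: good + -ness
Each morpheme carries meaning
= 2 morphemes


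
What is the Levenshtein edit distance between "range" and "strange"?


Word 1: "range" (length 5)
Word 2: "strange" (length 7)
One optimal edit sequence (insert/delete/substitute each cost 1):
  1. insert 's'  (+1)
  2. insert 't'  (+1)
  3. keep 'r'
  4. keep 'a'
  5. keep 'n'
  6. keep 'g'
  7. keep 'e'
Total edit operations: 2
Edit distance = 2


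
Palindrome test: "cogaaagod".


Word: "cogaaagod"
Reversed: "dogaaagoc"
Forward == Backward? cogaaagod != dogaaagoc
Palindrome = No


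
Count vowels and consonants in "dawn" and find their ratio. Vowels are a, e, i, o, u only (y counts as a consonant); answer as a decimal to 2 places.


Word: "dawn"
Vowels (a,e,i,o,u): 1
Consonants: 3
Ratio = 1/3
= 0.33


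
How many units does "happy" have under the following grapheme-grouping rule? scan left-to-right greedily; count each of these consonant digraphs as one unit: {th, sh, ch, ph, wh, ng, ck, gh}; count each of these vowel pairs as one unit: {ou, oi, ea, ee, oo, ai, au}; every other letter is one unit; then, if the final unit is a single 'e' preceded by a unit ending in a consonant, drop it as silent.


Word: "happy" (5 letters)
Left-to-right scan:
  (1) 'h' (letter)
  (2) 'a' (letter)
  (3) 'p' (letter)
  (4) 'p' (letter)
  (5) 'y' (letter)
Units from scan: 5
Sound units = 5 units


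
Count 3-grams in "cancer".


Word: "cancer" (length 6)
Number of 3-grams = length - 3 + 1 = 6 - 3 + 1
= 4


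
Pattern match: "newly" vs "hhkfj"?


Pattern of "newly": [0, 1, 2, 3, 4]
Pattern of "hhkfj": [0, 0, 1, 2, 3]
Patterns do not match
Same pattern = No


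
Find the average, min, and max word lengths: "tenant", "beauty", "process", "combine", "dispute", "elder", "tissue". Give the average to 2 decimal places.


Lengths: "tenant"=6, "beauty"=6, "process"=7, "combine"=7, "dispute"=7, "elder"=5, "tissue"=6
Sum = 44, Count = 7
Average = 44/7 = 6.29
= avg=6.29, min=5, max=7


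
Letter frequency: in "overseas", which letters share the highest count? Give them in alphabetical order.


Word: "overseas"
Letter counts:
  'a': 1
  'e': 2
  'o': 1
  'r': 1
  's': 2
  'v': 1
Maximum count = 2
Most frequent = 'e', 's' (2 times each)


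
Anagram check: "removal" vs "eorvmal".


Word 1: "removal" → sorted: aelmorv
Word 2: "eorvmal" → sorted: aelmorv
Same letters? aelmorv == aelmorv
Anagram = Yes


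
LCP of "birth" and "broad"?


Word 1: "birth"
Word 2: "broad"
Comparing from start:
  Pos 0: 'b' == 'b'
  Pos 1: 'i' != 'r' (stop)
LCP = "b" (length 1)


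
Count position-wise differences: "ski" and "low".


Comparing character by character (same length = 3):
  Pos 0: 's' vs 'l' !=
  Pos 1: 'k' vs 'o' !=
  Pos 2: 'i' vs 'w' !=
Hamming distance = 3


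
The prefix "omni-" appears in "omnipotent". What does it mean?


Prefix: omni-
Example: omnipotent = omni- + potent
Meaning = all


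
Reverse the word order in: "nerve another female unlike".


Original: "nerve another female unlike"
Words (1..n): nerve | another | female | unlike
Reversed (n..1): unlike | female | another | nerve
Result = "unlike female another nerve"


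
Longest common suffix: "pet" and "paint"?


Word 1: "pet"
Word 2: "paint"
Comparing from end:
  Pos -1: 't' == 't'
  Pos -2: 'e' != 'n' (stop)
LCS = "t" (length 1)


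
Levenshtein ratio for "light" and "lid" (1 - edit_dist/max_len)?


Word 1: "light" (length 5)
Word 2: "lid" (length 3)
One optimal edit sequence:
  1. keep 'l'
  2. keep 'i'
  3. delete 'g'  (+1)
  4. delete 'h'  (+1)
  5. substitute 't' -> 'd'  (+1)
Edit distance = 3
Max length = max(5, 3) = 5
Similarity = 1 - 3/5
= 0.4000


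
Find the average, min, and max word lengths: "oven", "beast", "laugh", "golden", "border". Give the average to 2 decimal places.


Lengths: "oven"=4, "beast"=5, "laugh"=5, "golden"=6, "border"=6
Sum = 26, Count = 5
Average = 26/5 = 5.20
= avg=5.20, min=4, max=6


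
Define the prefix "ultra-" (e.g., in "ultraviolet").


Prefix: ultra-
As in: ultraviolet -> ultra- + violet
Meaning = beyond


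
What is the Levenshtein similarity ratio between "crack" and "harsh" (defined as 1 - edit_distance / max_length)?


Word 1: "crack" (length 5)
Word 2: "harsh" (length 5)
One optimal edit sequence:
  1. substitute 'c' -> 'h'  (+1)
  2. substitute 'r' -> 'a'  (+1)
  3. substitute 'a' -> 'r'  (+1)
  4. substitute 'c' -> 's'  (+1)
  5. substitute 'k' -> 'h'  (+1)
Edit distance = 5
Max length = max(5, 5) = 5
Similarity = 1 - 5/5
= 0.0000


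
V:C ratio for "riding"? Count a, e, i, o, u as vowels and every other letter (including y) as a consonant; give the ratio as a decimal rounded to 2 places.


Word: "riding"
Vowels (a,e,i,o,u): 2
Consonants: 4
Ratio = 2/4
= 0.50


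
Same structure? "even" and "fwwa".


Pattern of "even": [0, 1, 0, 2]
Pattern of "fwwa": [0, 1, 1, 2]
Patterns do not match
Same pattern = No


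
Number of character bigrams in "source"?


Word: "source" (length 6)
Number of 2-grams = length - 2 + 1 = 6 - 2 + 1
= 5


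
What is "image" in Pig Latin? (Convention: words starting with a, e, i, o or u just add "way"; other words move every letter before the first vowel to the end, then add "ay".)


Word: "image"
Starts with vowel → add 'way'
Pig Latin = "imageway"


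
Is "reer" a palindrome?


Word: "reer"
Reversed: "reer"
Forward == Backward? reer == reer
Palindrome = Yes


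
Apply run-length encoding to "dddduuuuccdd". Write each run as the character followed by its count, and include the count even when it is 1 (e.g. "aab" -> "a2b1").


String: "dddduuuuccdd"
Scanning for consecutive runs:
  'd' x 4
  'u' x 4
  'c' x 2
  'd' x 2
RLE = "d4u4c2d2"


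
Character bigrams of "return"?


Word: "return" (length 6)
Number of bigrams = 6 - 2 + 1 = 5
  Position 0: "re"
  Position 1: "et"
  Position 2: "tu"
  Position 3: "ur"
  Position 4: "rn"
Bigrams = "re", "et", "tu", "ur", "rn"


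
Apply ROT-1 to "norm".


Word: "norm"
Shift: 1
Each letter → (letter + shift) mod 26:
  'n' (13) + 1 = 14 → 'o'
  'o' (14) + 1 = 15 → 'p'
  'r' (17) + 1 = 18 → 's'
  'm' (12) + 1 = 13 → 'n'
Result = "opsn"


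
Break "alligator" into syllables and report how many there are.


Word: "alligator"
Syllable breakdown: al · li · ga · tor
Counting: 4 parts
= 4 syllables


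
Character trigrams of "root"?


Word: "root" (length 4)
Number of trigrams = 4 - 3 + 1 = 2
  Position 0: "roo"
  Position 1: "oot"
Trigrams = "roo", "oot"


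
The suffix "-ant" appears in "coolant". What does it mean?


Suffix: -ant
As in: coolant -> cool + -ant
Meaning = one who / that which


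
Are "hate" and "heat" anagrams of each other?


Word 1: "hate" → sorted: aeht
Word 2: "heat" → sorted: aeht
Same letters? aeht == aeht
Anagram = Yes


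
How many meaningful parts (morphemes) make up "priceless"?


Word: "priceless"
Morphemes: price / -less
Each morpheme carries meaning
= 2 morphemes


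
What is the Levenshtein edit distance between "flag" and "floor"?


Word 1: "flag" (length 4)
Word 2: "floor" (length 5)
One optimal edit sequence (insert/delete/substitute each cost 1):
  1. keep 'f'
  2. keep 'l'
  3. insert 'o'  (+1)
  4. substitute 'a' -> 'o'  (+1)
  5. substitute 'g' -> 'r'  (+1)
Total edit operations: 3
Edit distance = 3


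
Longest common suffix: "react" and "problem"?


Word 1: "react"
Word 2: "problem"
Comparing from end:
  Pos -1: 't' != 'm' (stop)
LCS = "" (length 0)


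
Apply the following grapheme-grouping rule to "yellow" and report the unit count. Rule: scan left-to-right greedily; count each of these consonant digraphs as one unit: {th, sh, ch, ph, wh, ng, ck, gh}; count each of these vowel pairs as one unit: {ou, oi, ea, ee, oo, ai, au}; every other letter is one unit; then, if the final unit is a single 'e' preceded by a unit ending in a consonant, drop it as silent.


Word: "yellow" (6 letters)
Left-to-right scan:
  [1] 'y' (letter)
  [2] 'e' (letter)
  [3] 'l' (letter)
  [4] 'l' (letter)
  [5] 'o' (letter)
  [6] 'w' (letter)
Units from scan: 6
Sound units = 6 units


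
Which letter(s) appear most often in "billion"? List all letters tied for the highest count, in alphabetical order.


Word: "billion"
Letter counts:
  'b': 1
  'i': 2
  'l': 2
  'n': 1
  'o': 1
Maximum count = 2
Most frequent = 'i', 'l' (2 times each)


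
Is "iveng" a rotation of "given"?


Word: "given", Candidate: "iveng"
Method: check if candidate is substring of word+word
"givengiven" contains "iveng"? Yes
Is rotation = Yes


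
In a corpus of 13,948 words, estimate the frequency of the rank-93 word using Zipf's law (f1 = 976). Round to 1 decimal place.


Zipf's law: f(r) = f(1) / r
f(1) = 976
f(93) = 976 / 93
= 10.5 occurrences


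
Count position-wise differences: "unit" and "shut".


Comparing character by character (same length = 4):
  Pos 0: 'u' vs 's' !=
  Pos 1: 'n' vs 'h' !=
  Pos 2: 'i' vs 'u' !=
  Pos 3: 't' vs 't' =
Hamming distance = 3


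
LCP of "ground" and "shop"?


Word 1: "ground"
Word 2: "shop"
Comparing from start:
  Pos 0: 'g' != 's' (stop)
LCP = "" (length 0)


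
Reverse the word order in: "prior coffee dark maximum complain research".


Original: "prior coffee dark maximum complain research"
Words (1..n): prior | coffee | dark | maximum | complain | research
Reversed (n..1): research | complain | maximum | dark | coffee | prior
Result = "research complain maximum dark coffee prior"


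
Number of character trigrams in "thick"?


Word: "thick" (length 5)
Number of 3-grams = length - 3 + 1 = 5 - 3 + 1
= 3


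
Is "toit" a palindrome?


Word: "toit"
Reversed: "tiot"
Forward == Backward? toit != tiot
Palindrome = No


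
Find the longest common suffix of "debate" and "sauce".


Word 1: "debate"
Word 2: "sauce"
Comparing from end:
  Pos -1: 'e' == 'e'
  Pos -2: 't' != 'c' (stop)
LCS = "e" (length 1)


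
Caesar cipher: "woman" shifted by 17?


Word: "woman"
Shift: 17
Each letter → (letter + shift) mod 26:
  'w' (22) + 17 = 13 → 'n'
  'o' (14) + 17 = 5 → 'f'
  'm' (12) + 17 = 3 → 'd'
  'a' (0) + 17 = 17 → 'r'
  'n' (13) + 17 = 4 → 'e'
Result = "nfdre"


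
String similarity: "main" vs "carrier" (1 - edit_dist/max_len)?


Word 1: "main" (length 4)
Word 2: "carrier" (length 7)
One optimal edit sequence:
  1. substitute 'm' -> 'c'  (+1)
  2. keep 'a'
  3. insert 'r'  (+1)
  4. insert 'r'  (+1)
  5. keep 'i'
  6. insert 'e'  (+1)
  7. substitute 'n' -> 'r'  (+1)
Edit distance = 5
Max length = max(4, 7) = 7
Similarity = 1 - 5/7
= 0.2857


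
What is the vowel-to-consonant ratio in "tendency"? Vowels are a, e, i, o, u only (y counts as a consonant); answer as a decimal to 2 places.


Word: "tendency"
Vowels (a,e,i,o,u): 2
Consonants: 6
Ratio = 2/6
= 0.33


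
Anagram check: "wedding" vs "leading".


Word 1: "wedding" → sorted: ddeginw
Word 2: "leading" → sorted: adegiln
Same letters? ddeginw != adegiln
Anagram = No


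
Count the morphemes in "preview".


Word: "preview"
Morphemes: pre- / view
Each morpheme carries meaning
= 2 morphemes


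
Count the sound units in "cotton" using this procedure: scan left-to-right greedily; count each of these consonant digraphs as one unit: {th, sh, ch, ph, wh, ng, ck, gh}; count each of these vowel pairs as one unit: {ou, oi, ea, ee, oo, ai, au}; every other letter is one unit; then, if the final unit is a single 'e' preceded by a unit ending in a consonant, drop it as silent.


Word: "cotton" (6 letters)
Left-to-right scan:
  [1] 'c' (letter)
  [2] 'o' (letter)
  [3] 't' (letter)
  [4] 't' (letter)
  [5] 'o' (letter)
  [6] 'n' (letter)
Units from scan: 6
Sound units = 6 units


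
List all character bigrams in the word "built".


Word: "built" (length 5)
Number of bigrams = 5 - 2 + 1 = 4
  Position 0: "bu"
  Position 1: "ui"
  Position 2: "il"
  Position 3: "lt"
Bigrams = "bu", "ui", "il", "lt"


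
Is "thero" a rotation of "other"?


Word: "other", Candidate: "thero"
Method: check if candidate is substring of word+word
"otherother" contains "thero"? Yes
Is rotation = Yes


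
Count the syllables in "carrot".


Word: "carrot"
Syllable breakdown: car / rot
Counting: 2 parts
= 2 syllables


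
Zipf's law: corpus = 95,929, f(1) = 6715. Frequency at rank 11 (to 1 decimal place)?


Zipf's law: f(r) = f(1) / r
f(1) = 6715
f(11) = 6715 / 11
= 610.5 occurrences


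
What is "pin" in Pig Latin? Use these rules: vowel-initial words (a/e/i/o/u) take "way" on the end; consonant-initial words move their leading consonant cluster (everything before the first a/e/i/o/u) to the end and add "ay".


Word: "pin"
Starts with consonant(s) → move to end, add 'ay'
Consonant cluster: "p"
Pig Latin = "inpay"


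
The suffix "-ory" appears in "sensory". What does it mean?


Suffix: -ory
Example: sensory = sense + -ory, with a spelling change
Meaning = relating to / place for


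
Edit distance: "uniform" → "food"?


Word 1: "uniform" (length 7)
Word 2: "food" (length 4)
One optimal edit sequence (insert/delete/substitute each cost 1):
  1. delete 'u'  (+1)
  2. delete 'n'  (+1)
  3. delete 'i'  (+1)
  4. keep 'f'
  5. keep 'o'
  6. substitute 'r' -> 'o'  (+1)
  7. substitute 'm' -> 'd'  (+1)
Total edit operations: 5
Edit distance = 5


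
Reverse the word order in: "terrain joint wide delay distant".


Original: "terrain joint wide delay distant"
Words (1..n): terrain | joint | wide | delay | distant
Reversed (n..1): distant | delay | wide | joint | terrain
Result = "distant delay wide joint terrain"


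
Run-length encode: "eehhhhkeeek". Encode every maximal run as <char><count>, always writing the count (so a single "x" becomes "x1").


String: "eehhhhkeeek"
Scanning for consecutive runs:
  'e' x 2
  'h' x 4
  'k' x 1
  'e' x 3
  'k' x 1
RLE = "e2h4k1e3k1"


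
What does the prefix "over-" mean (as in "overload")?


Prefix: over-
Example: overload = over- + load
Meaning = excessive


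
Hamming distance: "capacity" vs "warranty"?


Comparing character by character (same length = 8):
  Pos 0: 'c' vs 'w' !=
  Pos 1: 'a' vs 'a' =
  Pos 2: 'p' vs 'r' !=
  Pos 3: 'a' vs 'r' !=
  Pos 4: 'c' vs 'a' !=
  Pos 5: 'i' vs 'n' !=
  Pos 6: 't' vs 't' =
  Pos 7: 'y' vs 'y' =
Hamming distance = 5


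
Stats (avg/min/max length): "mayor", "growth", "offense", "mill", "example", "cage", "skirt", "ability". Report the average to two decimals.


Lengths: "mayor"=5, "growth"=6, "offense"=7, "mill"=4, "example"=7, "cage"=4, "skirt"=5, "ability"=7
Sum = 45, Count = 8
Average = 45/8 = 5.63
= avg=5.63, min=4, max=7


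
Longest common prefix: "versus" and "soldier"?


Word 1: "versus"
Word 2: "soldier"
Comparing from start:
  Pos 0: 'v' != 's' (stop)
LCP = "" (length 0)


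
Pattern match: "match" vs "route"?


Pattern of "match": [0, 1, 2, 3, 4]
Pattern of "route": [0, 1, 2, 3, 4]
Patterns match
Same pattern = Yes


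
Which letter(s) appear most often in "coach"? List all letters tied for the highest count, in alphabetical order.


Word: "coach"
Letter counts:
  'a': 1
  'c': 2
  'h': 1
  'o': 1
Maximum count = 2
Most frequent = 'c' (2 times each)


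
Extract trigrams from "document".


Word: "document" (length 8)
Number of trigrams = 8 - 3 + 1 = 6
  Position 0: "doc"
  Position 1: "ocu"
  Position 2: "cum"
  Position 3: "ume"
  Position 4: "men"
  Position 5: "ent"
Trigrams = "doc", "ocu", "cum", "ume", "men", "ent"


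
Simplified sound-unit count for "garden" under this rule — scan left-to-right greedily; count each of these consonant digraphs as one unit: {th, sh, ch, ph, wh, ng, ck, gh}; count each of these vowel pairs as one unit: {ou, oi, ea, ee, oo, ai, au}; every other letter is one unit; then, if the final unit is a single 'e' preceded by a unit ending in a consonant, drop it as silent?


Word: "garden" (6 letters)
Left-to-right scan:
  (1) 'g' (letter)
  (2) 'a' (letter)
  (3) 'r' (letter)
  (4) 'd' (letter)
  (5) 'e' (letter)
  (6) 'n' (letter)
Units from scan: 6
Sound units = 6 units


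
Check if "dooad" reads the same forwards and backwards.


Word: "dooad"
Reversed: "daood"
Forward == Backward? dooad != daood
Palindrome = No


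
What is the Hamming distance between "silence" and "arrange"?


Comparing character by character (same length = 7):
  Pos 0: 's' vs 'a' !=
  Pos 1: 'i' vs 'r' !=
  Pos 2: 'l' vs 'r' !=
  Pos 3: 'e' vs 'a' !=
  Pos 4: 'n' vs 'n' =
  Pos 5: 'c' vs 'g' !=
  Pos 6: 'e' vs 'e' =
Hamming distance = 5


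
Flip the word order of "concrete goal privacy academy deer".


Original: "concrete goal privacy academy deer"
Words (1..n): concrete | goal | privacy | academy | deer
Reversed (n..1): deer | academy | privacy | goal | concrete
Result = "deer academy privacy goal concrete"


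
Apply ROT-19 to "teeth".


Word: "teeth"
Shift: 19
Each letter → (letter + shift) mod 26:
  't' (19) + 19 = 12 → 'm'
  'e' (4) + 19 = 23 → 'x'
  'e' (4) + 19 = 23 → 'x'
  't' (19) + 19 = 12 → 'm'
  'h' (7) + 19 = 0 → 'a'
Result = "mxxma"


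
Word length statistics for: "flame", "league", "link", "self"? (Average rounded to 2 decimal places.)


Lengths: "flame"=5, "league"=6, "link"=4, "self"=4
Sum = 19, Count = 4
Average = 19/4 = 4.75
= avg=4.75, min=4, max=6


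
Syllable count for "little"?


Word: "little"
Syllable breakdown: lit · tle
Counting: 2 parts
= 2 syllables


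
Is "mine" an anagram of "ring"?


Word 1: "ring" → sorted: ginr
Word 2: "mine" → sorted: eimn
Same letters? ginr != eimn
Anagram = No


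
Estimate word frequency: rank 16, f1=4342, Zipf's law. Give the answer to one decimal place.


Zipf's law: f(r) = f(1) / r
f(1) = 4342
f(16) = 4342 / 16
= 271.4 occurrences


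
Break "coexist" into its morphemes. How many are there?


Word: "coexist"
Morphemes: co- / exist
Each morpheme carries meaning
= 2 morphemes


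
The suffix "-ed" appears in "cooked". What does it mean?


Suffix: -ed
Example: cooked (cook + -ed)
Meaning = past tense


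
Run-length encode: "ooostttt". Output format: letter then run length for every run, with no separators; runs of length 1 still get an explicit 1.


String: "ooostttt"
Scanning for consecutive runs:
  'o' x 3
  's' x 1
  't' x 4
RLE = "o3s1t4"


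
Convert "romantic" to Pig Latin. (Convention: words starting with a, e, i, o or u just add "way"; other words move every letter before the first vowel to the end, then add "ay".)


Word: "romantic"
Starts with consonant(s) → move to end, add 'ay'
Consonant cluster: "r"
Pig Latin = "omanticray"


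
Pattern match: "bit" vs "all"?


Pattern of "bit": [0, 1, 2]
Pattern of "all": [0, 1, 1]
Patterns do not match
Same pattern = No


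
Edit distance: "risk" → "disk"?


Word 1: "risk" (length 4)
Word 2: "disk" (length 4)
One optimal edit sequence (insert/delete/substitute each cost 1):
  1. substitute 'r' -> 'd'  (+1)
  2. keep 'i'
  3. keep 's'
  4. keep 'k'
Total edit operations: 1
Edit distance = 1


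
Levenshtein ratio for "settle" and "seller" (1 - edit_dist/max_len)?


Word 1: "settle" (length 6)
Word 2: "seller" (length 6)
One optimal edit sequence:
  1. keep 's'
  2. keep 'e'
  3. delete 't'  (+1)
  4. substitute 't' -> 'l'  (+1)
  5. keep 'l'
  6. keep 'e'
  7. insert 'r'  (+1)
Edit distance = 3
Max length = max(6, 6) = 6
Similarity = 1 - 3/6
= 0.5000


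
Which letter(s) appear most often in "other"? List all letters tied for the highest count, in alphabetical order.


Word: "other"
Letter counts:
  'e': 1
  'h': 1
  'o': 1
  'r': 1
  't': 1
Maximum count = 1
Most frequent = 'e', 'h', 'o', 'r', 't' (1 time each)


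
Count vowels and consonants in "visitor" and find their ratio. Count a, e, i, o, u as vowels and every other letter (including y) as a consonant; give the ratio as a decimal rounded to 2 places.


Word: "visitor"
Vowels (a,e,i,o,u): 3
Consonants: 4
Ratio = 3/4
= 0.75


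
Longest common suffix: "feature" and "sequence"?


Word 1: "feature"
Word 2: "sequence"
Comparing from end:
  Pos -1: 'e' == 'e'
  Pos -2: 'r' != 'c' (stop)
LCS = "e" (length 1)
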